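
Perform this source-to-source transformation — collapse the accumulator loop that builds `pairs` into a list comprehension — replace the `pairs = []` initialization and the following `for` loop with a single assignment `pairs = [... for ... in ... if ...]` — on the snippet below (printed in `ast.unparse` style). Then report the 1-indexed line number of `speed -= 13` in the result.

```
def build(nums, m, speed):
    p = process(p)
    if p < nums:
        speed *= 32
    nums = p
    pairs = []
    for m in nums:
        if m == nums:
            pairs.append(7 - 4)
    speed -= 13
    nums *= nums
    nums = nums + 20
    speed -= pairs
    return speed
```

7

Transformed code:
def build(nums, m, speed):
    p = process(p)
    if p < nums:
        speed *= 32
    nums = p
    pairs = [7 - 4 for m in nums if m == nums]
    speed -= 13
    nums *= nums
    nums = nums + 20
    speed -= pairs
    return speed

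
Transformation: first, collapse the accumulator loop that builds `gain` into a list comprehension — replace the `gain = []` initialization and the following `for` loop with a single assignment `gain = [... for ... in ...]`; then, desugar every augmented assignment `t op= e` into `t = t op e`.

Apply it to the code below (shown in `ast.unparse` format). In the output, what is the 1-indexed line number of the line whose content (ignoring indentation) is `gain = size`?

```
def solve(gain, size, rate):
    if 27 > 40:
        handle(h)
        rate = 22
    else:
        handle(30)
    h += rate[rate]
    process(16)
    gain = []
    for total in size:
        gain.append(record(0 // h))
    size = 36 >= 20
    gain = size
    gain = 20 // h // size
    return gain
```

Transformed code:
def solve(gain, size, rate):
    if 27 > 40:
        handle(h)
        rate = 22
    else:
        handle(30)
    h = h + rate[rate]
    process(16)
    gain = [record(0 // h) for total in size]
    size = 36 >= 20
    gain = size
    gain = 20 // h // size
    return gain

11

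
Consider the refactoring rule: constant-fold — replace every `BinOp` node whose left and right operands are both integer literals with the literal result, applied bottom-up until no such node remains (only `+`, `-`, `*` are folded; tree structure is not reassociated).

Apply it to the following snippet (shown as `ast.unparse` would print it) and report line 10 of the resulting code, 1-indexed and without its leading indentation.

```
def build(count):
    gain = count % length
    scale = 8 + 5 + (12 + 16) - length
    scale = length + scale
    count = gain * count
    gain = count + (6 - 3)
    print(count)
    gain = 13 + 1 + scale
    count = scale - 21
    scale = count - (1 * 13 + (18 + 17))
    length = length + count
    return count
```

scale = count - 48

Transformed code:
def build(count):
    gain = count % length
    scale = 41 - length
    scale = length + scale
    count = gain * count
    gain = count + 3
    print(count)
    gain = 14 + scale
    count = scale - 21
    scale = count - 48
    length = length + count
    return count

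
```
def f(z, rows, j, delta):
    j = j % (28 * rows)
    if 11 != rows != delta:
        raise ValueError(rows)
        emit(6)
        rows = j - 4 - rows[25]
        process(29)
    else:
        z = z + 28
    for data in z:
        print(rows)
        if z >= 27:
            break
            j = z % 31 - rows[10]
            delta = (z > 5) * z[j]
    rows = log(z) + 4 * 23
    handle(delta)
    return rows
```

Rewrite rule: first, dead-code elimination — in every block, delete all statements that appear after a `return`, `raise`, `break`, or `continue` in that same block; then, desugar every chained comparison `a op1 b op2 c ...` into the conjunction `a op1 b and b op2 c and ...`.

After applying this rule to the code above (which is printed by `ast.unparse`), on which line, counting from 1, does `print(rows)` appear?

8

Transformed code:
def f(z, rows, j, delta):
    j = j % (28 * rows)
    if 11 != rows and rows != delta:
        raise ValueError(rows)
    else:
        z = z + 28
    for data in z:
        print(rows)
        if z >= 27:
            break
    rows = log(z) + 4 * 23
    handle(delta)
    return rows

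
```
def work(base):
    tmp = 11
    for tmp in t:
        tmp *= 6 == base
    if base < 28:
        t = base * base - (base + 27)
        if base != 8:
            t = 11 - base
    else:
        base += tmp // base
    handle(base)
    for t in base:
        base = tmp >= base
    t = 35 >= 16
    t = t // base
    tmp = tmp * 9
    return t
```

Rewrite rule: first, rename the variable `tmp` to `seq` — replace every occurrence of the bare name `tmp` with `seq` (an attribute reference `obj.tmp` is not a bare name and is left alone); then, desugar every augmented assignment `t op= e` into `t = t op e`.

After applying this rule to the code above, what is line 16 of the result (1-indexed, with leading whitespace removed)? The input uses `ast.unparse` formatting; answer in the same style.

seq = seq * 9

Transformed code:
def work(base):
    seq = 11
    for seq in t:
        seq = seq * (6 == base)
    if base < 28:
        t = base * base - (base + 27)
        if base != 8:
            t = 11 - base
    else:
        base = base + seq // base
    handle(base)
    for t in base:
        base = seq >= base
    t = 35 >= 16
    t = t // base
    seq = seq * 9
    return t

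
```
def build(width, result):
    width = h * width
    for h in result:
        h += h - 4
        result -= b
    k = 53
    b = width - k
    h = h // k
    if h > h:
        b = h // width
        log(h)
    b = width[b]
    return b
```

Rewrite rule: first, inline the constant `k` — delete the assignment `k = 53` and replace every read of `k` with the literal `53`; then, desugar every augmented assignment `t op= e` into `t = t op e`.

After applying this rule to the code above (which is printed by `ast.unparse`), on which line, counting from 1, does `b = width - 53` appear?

Transformed code:
def build(width, result):
    width = h * width
    for h in result:
        h = h + (h - 4)
        result = result - b
    b = width - 53
    h = h // 53
    if h > h:
        b = h // width
        log(h)
    b = width[b]
    return b

6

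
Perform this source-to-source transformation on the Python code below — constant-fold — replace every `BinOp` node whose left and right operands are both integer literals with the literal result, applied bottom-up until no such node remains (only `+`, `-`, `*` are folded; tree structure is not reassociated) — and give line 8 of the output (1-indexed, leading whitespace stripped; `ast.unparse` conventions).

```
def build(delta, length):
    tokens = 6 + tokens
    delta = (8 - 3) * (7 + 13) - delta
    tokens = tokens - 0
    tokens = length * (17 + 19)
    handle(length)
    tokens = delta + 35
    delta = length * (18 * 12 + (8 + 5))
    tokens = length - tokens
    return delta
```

delta = length * 229

Transformed code:
def build(delta, length):
    tokens = 6 + tokens
    delta = 100 - delta
    tokens = tokens - 0
    tokens = length * 36
    handle(length)
    tokens = delta + 35
    delta = length * 229
    tokens = length - tokens
    return delta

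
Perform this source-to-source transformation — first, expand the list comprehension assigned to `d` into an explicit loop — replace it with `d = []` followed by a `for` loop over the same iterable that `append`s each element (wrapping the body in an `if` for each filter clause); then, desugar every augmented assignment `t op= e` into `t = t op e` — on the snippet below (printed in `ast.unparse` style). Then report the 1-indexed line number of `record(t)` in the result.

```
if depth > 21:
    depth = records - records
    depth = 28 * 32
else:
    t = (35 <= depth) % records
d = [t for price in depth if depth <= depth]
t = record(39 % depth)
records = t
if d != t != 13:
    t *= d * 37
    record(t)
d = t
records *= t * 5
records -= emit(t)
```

Transformed code:
if depth > 21:
    depth = records - records
    depth = 28 * 32
else:
    t = (35 <= depth) % records
d = []
for price in depth:
    if depth <= depth:
        d.append(t)
t = record(39 % depth)
records = t
if d != t != 13:
    t = t * (d * 37)
    record(t)
d = t
records = records * (t * 5)
records = records - emit(t)

14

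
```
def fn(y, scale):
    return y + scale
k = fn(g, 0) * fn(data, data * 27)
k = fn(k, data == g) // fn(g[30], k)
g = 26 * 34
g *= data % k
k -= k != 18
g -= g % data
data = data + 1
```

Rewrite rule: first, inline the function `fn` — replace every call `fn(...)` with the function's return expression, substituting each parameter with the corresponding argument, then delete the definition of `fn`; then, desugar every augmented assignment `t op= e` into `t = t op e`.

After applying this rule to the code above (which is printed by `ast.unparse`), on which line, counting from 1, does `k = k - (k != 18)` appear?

Transformed code:
k = (g + 0) * (data + data * 27)
k = (k + (data == g)) // (g[30] + k)
g = 26 * 34
g = g * (data % k)
k = k - (k != 18)
g = g - g % data
data = data + 1

5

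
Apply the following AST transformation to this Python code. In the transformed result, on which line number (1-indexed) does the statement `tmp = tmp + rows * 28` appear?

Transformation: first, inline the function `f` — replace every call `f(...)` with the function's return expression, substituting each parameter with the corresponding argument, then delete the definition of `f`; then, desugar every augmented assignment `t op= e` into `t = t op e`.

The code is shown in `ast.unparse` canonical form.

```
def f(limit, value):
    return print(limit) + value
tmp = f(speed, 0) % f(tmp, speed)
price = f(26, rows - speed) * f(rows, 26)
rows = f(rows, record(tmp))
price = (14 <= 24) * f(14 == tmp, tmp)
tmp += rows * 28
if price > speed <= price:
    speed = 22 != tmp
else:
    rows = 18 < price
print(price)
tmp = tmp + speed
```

Transformed code:
tmp = (print(speed) + 0) % (print(tmp) + speed)
price = (print(26) + (rows - speed)) * (print(rows) + 26)
rows = print(rows) + record(tmp)
price = (14 <= 24) * (print(14 == tmp) + tmp)
tmp = tmp + rows * 28
if price > speed <= price:
    speed = 22 != tmp
else:
    rows = 18 < price
print(price)
tmp = tmp + speed

5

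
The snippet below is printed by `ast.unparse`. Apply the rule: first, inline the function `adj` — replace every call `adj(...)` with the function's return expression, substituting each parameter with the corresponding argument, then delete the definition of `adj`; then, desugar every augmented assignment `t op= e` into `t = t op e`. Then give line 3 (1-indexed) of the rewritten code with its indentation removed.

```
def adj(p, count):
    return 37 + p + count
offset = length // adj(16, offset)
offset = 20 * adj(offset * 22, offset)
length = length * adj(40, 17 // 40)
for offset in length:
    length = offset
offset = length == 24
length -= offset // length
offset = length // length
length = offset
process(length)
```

Transformed code:
offset = length // (37 + 16 + offset)
offset = 20 * (37 + offset * 22 + offset)
length = length * (37 + 40 + 17 // 40)
for offset in length:
    length = offset
offset = length == 24
length = length - offset // length
offset = length // length
length = offset
process(length)

length = length * (37 + 40 + 17 // 40)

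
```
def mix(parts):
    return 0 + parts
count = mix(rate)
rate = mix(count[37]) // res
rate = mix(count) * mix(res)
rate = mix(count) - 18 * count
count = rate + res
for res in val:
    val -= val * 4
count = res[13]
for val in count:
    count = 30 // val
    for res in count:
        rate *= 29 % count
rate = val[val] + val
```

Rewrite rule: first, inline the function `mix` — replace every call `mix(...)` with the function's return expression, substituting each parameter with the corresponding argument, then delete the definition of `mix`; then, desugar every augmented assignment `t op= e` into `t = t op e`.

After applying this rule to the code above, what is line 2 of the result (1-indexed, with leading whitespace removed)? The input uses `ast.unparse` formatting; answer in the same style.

rate = (0 + count[37]) // res

Transformed code:
count = 0 + rate
rate = (0 + count[37]) // res
rate = (0 + count) * (0 + res)
rate = 0 + count - 18 * count
count = rate + res
for res in val:
    val = val - val * 4
count = res[13]
for val in count:
    count = 30 // val
    for res in count:
        rate = rate * (29 % count)
rate = val[val] + val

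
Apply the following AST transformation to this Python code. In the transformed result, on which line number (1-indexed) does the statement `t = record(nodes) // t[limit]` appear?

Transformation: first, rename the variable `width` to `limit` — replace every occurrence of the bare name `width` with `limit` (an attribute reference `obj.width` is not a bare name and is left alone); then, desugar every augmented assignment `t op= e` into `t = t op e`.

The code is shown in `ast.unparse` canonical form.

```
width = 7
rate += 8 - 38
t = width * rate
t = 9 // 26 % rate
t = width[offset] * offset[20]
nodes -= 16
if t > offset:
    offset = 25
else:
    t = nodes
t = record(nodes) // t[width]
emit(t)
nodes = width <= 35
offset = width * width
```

Transformed code:
limit = 7
rate = rate + (8 - 38)
t = limit * rate
t = 9 // 26 % rate
t = limit[offset] * offset[20]
nodes = nodes - 16
if t > offset:
    offset = 25
else:
    t = nodes
t = record(nodes) // t[limit]
emit(t)
nodes = limit <= 35
offset = limit * limit

11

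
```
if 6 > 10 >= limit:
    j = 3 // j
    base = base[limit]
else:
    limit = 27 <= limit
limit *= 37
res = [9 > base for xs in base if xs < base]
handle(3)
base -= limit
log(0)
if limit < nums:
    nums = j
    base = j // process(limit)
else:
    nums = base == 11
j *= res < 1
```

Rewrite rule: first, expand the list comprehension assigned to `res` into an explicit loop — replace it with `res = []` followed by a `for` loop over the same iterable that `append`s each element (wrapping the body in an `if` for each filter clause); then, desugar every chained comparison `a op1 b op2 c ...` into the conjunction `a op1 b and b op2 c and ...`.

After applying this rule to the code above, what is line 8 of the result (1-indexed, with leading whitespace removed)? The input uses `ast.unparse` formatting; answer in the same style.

for xs in base:

Transformed code:
if 6 > 10 and 10 >= limit:
    j = 3 // j
    base = base[limit]
else:
    limit = 27 <= limit
limit *= 37
res = []
for xs in base:
    if xs < base:
        res.append(9 > base)
handle(3)
base -= limit
log(0)
if limit < nums:
    nums = j
    base = j // process(limit)
else:
    nums = base == 11
j *= res < 1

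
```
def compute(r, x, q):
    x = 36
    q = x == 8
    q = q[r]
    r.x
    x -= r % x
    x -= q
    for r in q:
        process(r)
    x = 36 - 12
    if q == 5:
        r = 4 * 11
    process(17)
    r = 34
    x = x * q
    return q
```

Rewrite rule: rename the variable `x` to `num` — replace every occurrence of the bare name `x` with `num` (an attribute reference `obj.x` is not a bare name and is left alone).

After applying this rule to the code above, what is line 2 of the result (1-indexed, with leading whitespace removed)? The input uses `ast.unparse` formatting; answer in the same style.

num = 36

Transformed code:
def compute(r, num, q):
    num = 36
    q = num == 8
    q = q[r]
    r.x
    num -= r % num
    num -= q
    for r in q:
        process(r)
    num = 36 - 12
    if q == 5:
        r = 4 * 11
    process(17)
    r = 34
    num = num * q
    return q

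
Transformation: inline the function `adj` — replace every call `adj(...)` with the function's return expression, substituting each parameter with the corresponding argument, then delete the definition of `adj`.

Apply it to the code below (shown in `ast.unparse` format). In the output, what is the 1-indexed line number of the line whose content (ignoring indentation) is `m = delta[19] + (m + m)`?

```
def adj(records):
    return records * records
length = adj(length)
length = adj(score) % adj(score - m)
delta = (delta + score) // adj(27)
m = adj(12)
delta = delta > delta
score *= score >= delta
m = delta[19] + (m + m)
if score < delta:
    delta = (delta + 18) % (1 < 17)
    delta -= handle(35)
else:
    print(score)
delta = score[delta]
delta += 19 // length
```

Transformed code:
length = length * length
length = score * score % ((score - m) * (score - m))
delta = (delta + score) // (27 * 27)
m = 12 * 12
delta = delta > delta
score *= score >= delta
m = delta[19] + (m + m)
if score < delta:
    delta = (delta + 18) % (1 < 17)
    delta -= handle(35)
else:
    print(score)
delta = score[delta]
delta += 19 // length

7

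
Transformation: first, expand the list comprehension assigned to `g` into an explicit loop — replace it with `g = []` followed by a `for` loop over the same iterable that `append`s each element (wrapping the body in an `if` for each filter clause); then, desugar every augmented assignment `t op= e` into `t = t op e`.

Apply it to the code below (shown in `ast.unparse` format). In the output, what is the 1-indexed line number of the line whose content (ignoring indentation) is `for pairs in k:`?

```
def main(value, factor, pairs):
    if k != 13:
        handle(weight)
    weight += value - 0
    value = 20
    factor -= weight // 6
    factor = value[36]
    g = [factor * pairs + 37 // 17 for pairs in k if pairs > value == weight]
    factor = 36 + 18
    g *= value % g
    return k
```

9

Transformed code:
def main(value, factor, pairs):
    if k != 13:
        handle(weight)
    weight = weight + (value - 0)
    value = 20
    factor = factor - weight // 6
    factor = value[36]
    g = []
    for pairs in k:
        if pairs > value == weight:
            g.append(factor * pairs + 37 // 17)
    factor = 36 + 18
    g = g * (value % g)
    return k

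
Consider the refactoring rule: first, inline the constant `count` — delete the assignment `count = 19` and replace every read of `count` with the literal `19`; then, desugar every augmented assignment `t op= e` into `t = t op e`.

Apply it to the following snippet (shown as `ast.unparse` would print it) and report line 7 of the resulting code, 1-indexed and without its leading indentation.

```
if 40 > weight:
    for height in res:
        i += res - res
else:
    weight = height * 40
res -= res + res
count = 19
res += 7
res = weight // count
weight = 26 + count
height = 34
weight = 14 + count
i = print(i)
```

Transformed code:
if 40 > weight:
    for height in res:
        i = i + (res - res)
else:
    weight = height * 40
res = res - (res + res)
res = res + 7
res = weight // 19
weight = 26 + 19
height = 34
weight = 14 + 19
i = print(i)

res = res + 7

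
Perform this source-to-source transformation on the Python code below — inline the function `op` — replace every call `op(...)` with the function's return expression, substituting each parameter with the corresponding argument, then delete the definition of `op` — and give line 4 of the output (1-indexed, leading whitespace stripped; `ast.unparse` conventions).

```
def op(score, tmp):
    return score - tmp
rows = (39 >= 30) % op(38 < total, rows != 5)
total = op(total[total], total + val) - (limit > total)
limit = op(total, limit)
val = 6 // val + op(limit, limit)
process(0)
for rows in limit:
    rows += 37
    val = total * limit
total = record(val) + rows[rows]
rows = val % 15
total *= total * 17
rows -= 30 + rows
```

Transformed code:
rows = (39 >= 30) % ((38 < total) - (rows != 5))
total = total[total] - (total + val) - (limit > total)
limit = total - limit
val = 6 // val + (limit - limit)
process(0)
for rows in limit:
    rows += 37
    val = total * limit
total = record(val) + rows[rows]
rows = val % 15
total *= total * 17
rows -= 30 + rows

val = 6 // val + (limit - limit)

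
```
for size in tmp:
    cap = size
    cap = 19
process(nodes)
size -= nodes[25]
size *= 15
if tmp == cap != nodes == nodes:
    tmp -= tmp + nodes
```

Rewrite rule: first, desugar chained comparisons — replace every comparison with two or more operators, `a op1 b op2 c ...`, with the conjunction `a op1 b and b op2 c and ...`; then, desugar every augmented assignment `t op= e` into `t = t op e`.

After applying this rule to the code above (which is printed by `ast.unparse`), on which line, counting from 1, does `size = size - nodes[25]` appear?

Transformed code:
for size in tmp:
    cap = size
    cap = 19
process(nodes)
size = size - nodes[25]
size = size * 15
if tmp == cap and cap != nodes and (nodes == nodes):
    tmp = tmp - (tmp + nodes)

5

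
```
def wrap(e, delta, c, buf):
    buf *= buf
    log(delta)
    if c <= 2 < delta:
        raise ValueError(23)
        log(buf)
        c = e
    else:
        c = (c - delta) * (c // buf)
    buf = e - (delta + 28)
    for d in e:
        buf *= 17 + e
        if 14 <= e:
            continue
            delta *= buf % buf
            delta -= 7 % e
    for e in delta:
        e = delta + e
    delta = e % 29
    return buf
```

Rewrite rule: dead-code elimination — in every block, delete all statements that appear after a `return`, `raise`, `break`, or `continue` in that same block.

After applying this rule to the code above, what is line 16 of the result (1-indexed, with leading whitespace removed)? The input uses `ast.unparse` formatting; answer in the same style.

Transformed code:
def wrap(e, delta, c, buf):
    buf *= buf
    log(delta)
    if c <= 2 < delta:
        raise ValueError(23)
    else:
        c = (c - delta) * (c // buf)
    buf = e - (delta + 28)
    for d in e:
        buf *= 17 + e
        if 14 <= e:
            continue
    for e in delta:
        e = delta + e
    delta = e % 29
    return buf

return buf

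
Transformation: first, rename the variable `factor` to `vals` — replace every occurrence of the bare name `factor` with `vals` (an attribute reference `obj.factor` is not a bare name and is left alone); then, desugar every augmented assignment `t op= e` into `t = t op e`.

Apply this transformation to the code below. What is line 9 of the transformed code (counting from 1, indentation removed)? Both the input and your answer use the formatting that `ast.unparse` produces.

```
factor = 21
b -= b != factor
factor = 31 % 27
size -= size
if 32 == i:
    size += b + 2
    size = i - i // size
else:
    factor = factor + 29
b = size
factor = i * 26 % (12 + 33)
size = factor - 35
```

Transformed code:
vals = 21
b = b - (b != vals)
vals = 31 % 27
size = size - size
if 32 == i:
    size = size + (b + 2)
    size = i - i // size
else:
    vals = vals + 29
b = size
vals = i * 26 % (12 + 33)
size = vals - 35

vals = vals + 29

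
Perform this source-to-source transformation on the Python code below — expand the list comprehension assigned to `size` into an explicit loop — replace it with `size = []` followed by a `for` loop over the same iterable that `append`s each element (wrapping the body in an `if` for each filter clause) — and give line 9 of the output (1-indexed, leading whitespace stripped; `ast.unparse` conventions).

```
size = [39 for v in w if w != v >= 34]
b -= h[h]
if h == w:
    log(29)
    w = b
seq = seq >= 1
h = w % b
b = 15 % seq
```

seq = seq >= 1

Transformed code:
size = []
for v in w:
    if w != v >= 34:
        size.append(39)
b -= h[h]
if h == w:
    log(29)
    w = b
seq = seq >= 1
h = w % b
b = 15 % seq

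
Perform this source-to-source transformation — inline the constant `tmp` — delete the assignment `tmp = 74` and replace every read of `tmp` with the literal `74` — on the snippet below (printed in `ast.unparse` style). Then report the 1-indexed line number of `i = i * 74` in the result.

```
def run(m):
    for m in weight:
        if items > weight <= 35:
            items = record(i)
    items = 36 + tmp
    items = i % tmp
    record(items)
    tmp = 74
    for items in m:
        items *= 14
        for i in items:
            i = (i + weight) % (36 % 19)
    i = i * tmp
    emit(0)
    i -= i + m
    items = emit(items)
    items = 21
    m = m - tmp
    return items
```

Transformed code:
def run(m):
    for m in weight:
        if items > weight <= 35:
            items = record(i)
    items = 36 + 74
    items = i % 74
    record(items)
    for items in m:
        items *= 14
        for i in items:
            i = (i + weight) % (36 % 19)
    i = i * 74
    emit(0)
    i -= i + m
    items = emit(items)
    items = 21
    m = m - 74
    return items

12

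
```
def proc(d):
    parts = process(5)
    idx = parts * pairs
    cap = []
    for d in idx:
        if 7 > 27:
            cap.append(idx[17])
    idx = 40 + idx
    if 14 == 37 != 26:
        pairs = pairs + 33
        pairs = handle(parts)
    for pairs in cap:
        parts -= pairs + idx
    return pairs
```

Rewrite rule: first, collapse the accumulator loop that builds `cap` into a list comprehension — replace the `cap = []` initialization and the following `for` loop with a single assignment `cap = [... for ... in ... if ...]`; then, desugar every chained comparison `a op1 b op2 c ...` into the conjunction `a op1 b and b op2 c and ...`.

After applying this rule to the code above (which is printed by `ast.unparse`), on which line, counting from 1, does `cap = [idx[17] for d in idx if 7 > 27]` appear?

Transformed code:
def proc(d):
    parts = process(5)
    idx = parts * pairs
    cap = [idx[17] for d in idx if 7 > 27]
    idx = 40 + idx
    if 14 == 37 and 37 != 26:
        pairs = pairs + 33
        pairs = handle(parts)
    for pairs in cap:
        parts -= pairs + idx
    return pairs

4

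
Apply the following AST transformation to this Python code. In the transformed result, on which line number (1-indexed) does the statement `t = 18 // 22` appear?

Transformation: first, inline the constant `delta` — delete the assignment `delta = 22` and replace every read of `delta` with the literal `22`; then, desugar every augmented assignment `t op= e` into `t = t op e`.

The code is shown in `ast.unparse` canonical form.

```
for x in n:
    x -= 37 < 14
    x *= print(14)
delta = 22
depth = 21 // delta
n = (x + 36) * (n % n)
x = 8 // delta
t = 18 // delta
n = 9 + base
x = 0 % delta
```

7

Transformed code:
for x in n:
    x = x - (37 < 14)
    x = x * print(14)
depth = 21 // 22
n = (x + 36) * (n % n)
x = 8 // 22
t = 18 // 22
n = 9 + base
x = 0 % 22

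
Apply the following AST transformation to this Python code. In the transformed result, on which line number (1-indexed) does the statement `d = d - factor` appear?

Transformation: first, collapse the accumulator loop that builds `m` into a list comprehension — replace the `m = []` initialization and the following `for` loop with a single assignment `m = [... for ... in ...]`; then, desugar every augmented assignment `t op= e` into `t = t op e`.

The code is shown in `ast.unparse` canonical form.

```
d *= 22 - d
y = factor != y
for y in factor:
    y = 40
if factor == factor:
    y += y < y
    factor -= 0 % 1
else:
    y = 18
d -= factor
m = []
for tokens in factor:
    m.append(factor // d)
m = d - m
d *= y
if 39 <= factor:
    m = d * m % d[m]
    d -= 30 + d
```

10

Transformed code:
d = d * (22 - d)
y = factor != y
for y in factor:
    y = 40
if factor == factor:
    y = y + (y < y)
    factor = factor - 0 % 1
else:
    y = 18
d = d - factor
m = [factor // d for tokens in factor]
m = d - m
d = d * y
if 39 <= factor:
    m = d * m % d[m]
    d = d - (30 + d)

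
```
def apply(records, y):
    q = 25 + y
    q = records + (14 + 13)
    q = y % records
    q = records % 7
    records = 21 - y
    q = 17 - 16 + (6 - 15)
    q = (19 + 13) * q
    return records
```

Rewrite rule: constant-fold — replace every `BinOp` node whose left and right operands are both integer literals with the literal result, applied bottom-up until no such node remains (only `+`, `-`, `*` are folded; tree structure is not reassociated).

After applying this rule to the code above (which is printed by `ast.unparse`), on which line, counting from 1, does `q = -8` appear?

Transformed code:
def apply(records, y):
    q = 25 + y
    q = records + 27
    q = y % records
    q = records % 7
    records = 21 - y
    q = -8
    q = 32 * q
    return records

7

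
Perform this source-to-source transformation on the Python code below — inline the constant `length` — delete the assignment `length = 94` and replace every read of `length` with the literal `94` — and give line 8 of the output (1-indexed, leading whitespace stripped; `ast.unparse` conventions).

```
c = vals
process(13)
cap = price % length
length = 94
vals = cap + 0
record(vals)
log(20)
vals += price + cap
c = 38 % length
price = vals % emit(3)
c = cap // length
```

Transformed code:
c = vals
process(13)
cap = price % 94
vals = cap + 0
record(vals)
log(20)
vals += price + cap
c = 38 % 94
price = vals % emit(3)
c = cap // 94

c = 38 % 94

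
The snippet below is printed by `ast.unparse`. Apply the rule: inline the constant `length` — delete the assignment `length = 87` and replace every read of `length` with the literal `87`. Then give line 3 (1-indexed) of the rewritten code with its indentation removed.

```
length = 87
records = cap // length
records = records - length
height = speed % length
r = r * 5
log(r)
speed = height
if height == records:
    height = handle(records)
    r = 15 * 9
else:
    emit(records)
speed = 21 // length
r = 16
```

Transformed code:
records = cap // 87
records = records - 87
height = speed % 87
r = r * 5
log(r)
speed = height
if height == records:
    height = handle(records)
    r = 15 * 9
else:
    emit(records)
speed = 21 // 87
r = 16

height = speed % 87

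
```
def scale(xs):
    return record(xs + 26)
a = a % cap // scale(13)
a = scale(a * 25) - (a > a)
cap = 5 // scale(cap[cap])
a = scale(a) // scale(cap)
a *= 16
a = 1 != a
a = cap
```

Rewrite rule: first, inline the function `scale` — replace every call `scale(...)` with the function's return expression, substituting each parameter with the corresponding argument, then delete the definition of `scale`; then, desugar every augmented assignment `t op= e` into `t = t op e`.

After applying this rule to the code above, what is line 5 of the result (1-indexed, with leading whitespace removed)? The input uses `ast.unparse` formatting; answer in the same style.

a = a * 16

Transformed code:
a = a % cap // record(13 + 26)
a = record(a * 25 + 26) - (a > a)
cap = 5 // record(cap[cap] + 26)
a = record(a + 26) // record(cap + 26)
a = a * 16
a = 1 != a
a = cap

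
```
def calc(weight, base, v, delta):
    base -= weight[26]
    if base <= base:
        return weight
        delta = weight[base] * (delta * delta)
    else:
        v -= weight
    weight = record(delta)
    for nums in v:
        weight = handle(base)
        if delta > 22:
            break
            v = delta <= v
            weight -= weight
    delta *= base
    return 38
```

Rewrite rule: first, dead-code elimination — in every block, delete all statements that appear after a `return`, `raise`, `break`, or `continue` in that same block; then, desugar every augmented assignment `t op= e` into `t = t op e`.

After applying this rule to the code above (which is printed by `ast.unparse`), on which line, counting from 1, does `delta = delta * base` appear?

Transformed code:
def calc(weight, base, v, delta):
    base = base - weight[26]
    if base <= base:
        return weight
    else:
        v = v - weight
    weight = record(delta)
    for nums in v:
        weight = handle(base)
        if delta > 22:
            break
    delta = delta * base
    return 38

12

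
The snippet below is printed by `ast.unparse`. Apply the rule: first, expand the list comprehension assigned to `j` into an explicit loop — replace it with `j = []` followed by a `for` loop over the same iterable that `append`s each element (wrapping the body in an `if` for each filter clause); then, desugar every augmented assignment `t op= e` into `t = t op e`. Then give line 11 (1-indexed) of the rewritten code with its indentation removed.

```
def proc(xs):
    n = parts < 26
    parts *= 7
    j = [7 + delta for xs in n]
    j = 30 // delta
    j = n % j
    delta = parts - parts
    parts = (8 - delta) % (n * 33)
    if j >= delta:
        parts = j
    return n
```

Transformed code:
def proc(xs):
    n = parts < 26
    parts = parts * 7
    j = []
    for xs in n:
        j.append(7 + delta)
    j = 30 // delta
    j = n % j
    delta = parts - parts
    parts = (8 - delta) % (n * 33)
    if j >= delta:
        parts = j
    return n

if j >= delta:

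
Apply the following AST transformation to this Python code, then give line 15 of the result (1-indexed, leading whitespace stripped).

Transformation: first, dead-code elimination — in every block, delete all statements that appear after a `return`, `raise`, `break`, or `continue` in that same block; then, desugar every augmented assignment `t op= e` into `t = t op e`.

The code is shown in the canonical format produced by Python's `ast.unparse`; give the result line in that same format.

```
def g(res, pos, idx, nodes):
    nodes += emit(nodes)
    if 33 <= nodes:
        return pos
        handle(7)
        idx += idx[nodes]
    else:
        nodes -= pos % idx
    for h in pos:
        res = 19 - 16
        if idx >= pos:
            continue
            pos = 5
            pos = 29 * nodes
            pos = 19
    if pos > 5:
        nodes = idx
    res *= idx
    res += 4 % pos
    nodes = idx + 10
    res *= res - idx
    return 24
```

nodes = idx + 10

Transformed code:
def g(res, pos, idx, nodes):
    nodes = nodes + emit(nodes)
    if 33 <= nodes:
        return pos
    else:
        nodes = nodes - pos % idx
    for h in pos:
        res = 19 - 16
        if idx >= pos:
            continue
    if pos > 5:
        nodes = idx
    res = res * idx
    res = res + 4 % pos
    nodes = idx + 10
    res = res * (res - idx)
    return 24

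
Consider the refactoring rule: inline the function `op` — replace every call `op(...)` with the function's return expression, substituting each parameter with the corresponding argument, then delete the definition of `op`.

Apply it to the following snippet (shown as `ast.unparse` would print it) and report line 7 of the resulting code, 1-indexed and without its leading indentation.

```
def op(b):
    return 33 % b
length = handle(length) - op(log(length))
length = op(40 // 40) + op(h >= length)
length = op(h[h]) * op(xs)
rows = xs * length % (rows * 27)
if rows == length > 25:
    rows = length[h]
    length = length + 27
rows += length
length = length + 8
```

length = length + 27

Transformed code:
length = handle(length) - 33 % log(length)
length = 33 % (40 // 40) + 33 % (h >= length)
length = 33 % h[h] * (33 % xs)
rows = xs * length % (rows * 27)
if rows == length > 25:
    rows = length[h]
    length = length + 27
rows += length
length = length + 8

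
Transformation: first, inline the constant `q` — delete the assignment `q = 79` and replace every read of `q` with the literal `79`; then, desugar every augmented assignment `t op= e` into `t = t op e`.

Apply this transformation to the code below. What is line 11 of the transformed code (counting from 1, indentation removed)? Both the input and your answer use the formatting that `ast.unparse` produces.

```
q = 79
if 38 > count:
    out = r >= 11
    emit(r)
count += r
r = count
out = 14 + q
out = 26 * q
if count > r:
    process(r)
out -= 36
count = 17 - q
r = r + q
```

count = 17 - 79

Transformed code:
if 38 > count:
    out = r >= 11
    emit(r)
count = count + r
r = count
out = 14 + 79
out = 26 * 79
if count > r:
    process(r)
out = out - 36
count = 17 - 79
r = r + 79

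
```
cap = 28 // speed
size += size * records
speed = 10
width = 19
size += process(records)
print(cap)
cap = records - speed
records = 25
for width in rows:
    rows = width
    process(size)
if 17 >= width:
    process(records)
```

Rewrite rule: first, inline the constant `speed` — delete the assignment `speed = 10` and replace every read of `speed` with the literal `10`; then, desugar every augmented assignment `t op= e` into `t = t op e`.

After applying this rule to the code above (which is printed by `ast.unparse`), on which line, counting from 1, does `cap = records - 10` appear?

Transformed code:
cap = 28 // 10
size = size + size * records
width = 19
size = size + process(records)
print(cap)
cap = records - 10
records = 25
for width in rows:
    rows = width
    process(size)
if 17 >= width:
    process(records)

6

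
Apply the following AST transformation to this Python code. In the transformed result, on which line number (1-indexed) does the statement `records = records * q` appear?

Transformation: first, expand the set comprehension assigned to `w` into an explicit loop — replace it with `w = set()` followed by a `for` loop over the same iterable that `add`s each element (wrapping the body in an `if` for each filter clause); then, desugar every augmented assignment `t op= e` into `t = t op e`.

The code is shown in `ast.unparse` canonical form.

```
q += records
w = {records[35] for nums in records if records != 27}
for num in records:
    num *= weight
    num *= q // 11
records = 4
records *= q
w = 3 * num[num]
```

Transformed code:
q = q + records
w = set()
for nums in records:
    if records != 27:
        w.add(records[35])
for num in records:
    num = num * weight
    num = num * (q // 11)
records = 4
records = records * q
w = 3 * num[num]

10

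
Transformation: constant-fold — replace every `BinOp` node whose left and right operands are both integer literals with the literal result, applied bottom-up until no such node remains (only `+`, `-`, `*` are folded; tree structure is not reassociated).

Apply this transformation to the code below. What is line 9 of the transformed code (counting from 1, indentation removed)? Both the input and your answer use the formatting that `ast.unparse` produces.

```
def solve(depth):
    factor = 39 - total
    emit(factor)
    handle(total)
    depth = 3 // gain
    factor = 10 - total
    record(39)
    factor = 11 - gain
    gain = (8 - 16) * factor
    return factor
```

Transformed code:
def solve(depth):
    factor = 39 - total
    emit(factor)
    handle(total)
    depth = 3 // gain
    factor = 10 - total
    record(39)
    factor = 11 - gain
    gain = -8 * factor
    return factor

gain = -8 * factor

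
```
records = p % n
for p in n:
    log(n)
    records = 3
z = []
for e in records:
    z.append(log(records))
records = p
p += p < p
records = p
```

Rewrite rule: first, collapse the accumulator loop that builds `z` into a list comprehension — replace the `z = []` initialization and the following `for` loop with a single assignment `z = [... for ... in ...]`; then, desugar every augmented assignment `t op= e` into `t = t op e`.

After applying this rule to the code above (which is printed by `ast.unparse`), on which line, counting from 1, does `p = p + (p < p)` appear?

Transformed code:
records = p % n
for p in n:
    log(n)
    records = 3
z = [log(records) for e in records]
records = p
p = p + (p < p)
records = p

7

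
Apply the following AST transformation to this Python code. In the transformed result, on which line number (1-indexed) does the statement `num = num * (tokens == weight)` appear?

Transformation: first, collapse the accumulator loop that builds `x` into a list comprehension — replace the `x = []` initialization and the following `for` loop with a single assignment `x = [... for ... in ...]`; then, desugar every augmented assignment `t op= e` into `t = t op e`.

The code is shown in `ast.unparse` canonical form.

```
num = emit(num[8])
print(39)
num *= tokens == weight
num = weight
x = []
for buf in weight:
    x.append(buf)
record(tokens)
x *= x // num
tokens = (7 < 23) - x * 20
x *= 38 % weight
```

3

Transformed code:
num = emit(num[8])
print(39)
num = num * (tokens == weight)
num = weight
x = [buf for buf in weight]
record(tokens)
x = x * (x // num)
tokens = (7 < 23) - x * 20
x = x * (38 % weight)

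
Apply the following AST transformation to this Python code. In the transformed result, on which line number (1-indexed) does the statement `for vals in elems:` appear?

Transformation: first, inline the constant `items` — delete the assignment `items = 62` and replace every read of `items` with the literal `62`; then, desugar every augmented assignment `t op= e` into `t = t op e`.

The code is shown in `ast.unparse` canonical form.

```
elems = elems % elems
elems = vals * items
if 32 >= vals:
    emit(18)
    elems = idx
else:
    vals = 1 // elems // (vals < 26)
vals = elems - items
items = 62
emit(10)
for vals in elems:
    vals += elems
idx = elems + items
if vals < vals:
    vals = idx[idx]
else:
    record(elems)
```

Transformed code:
elems = elems % elems
elems = vals * 62
if 32 >= vals:
    emit(18)
    elems = idx
else:
    vals = 1 // elems // (vals < 26)
vals = elems - 62
emit(10)
for vals in elems:
    vals = vals + elems
idx = elems + 62
if vals < vals:
    vals = idx[idx]
else:
    record(elems)

10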